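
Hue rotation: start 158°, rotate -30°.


New hue = (H + rotation) mod 360
New hue = (158 -30) mod 360
= 128 mod 360
= 128°


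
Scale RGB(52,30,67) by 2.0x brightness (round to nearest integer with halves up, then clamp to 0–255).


Multiply each channel by 2.0, round half up, clamp to [0, 255]
R: 52×2.0 = 104
G: 30×2.0 = 60
B: 67×2.0 = 134
= RGB(104, 60, 134)


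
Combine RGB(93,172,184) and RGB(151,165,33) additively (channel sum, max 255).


Additive: each channel = min(255, C₁+C₂)
R: 93+151 = 244 → 244
G: 172+165 = 337 → 255
B: 184+33 = 217 → 217
= RGB(244, 255, 217)


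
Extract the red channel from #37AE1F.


Color: #37AE1F
R = 37 = 55
G = AE = 174
B = 1F = 31
Red = 55


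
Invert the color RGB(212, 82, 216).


Invert: (255-R, 255-G, 255-B)
R: 255-212 = 43
G: 255-82 = 173
B: 255-216 = 39
= RGB(43, 173, 39)


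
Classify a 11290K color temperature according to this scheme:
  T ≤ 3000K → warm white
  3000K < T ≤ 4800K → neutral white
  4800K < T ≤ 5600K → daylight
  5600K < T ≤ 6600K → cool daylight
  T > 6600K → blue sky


Temperature: 11290K
11290K > 6600K → blue sky
Classification: blue sky


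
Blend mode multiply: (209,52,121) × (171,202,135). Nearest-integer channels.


Multiply: C = A×B/255, rounded to nearest integer
R: 209×171/255 = 35739/255 ≈ 140.153 → 140
G: 52×202/255 = 10504/255 ≈ 41.192 → 41
B: 121×135/255 = 16335/255 ≈ 64.059 → 64
= RGB(140, 41, 64)


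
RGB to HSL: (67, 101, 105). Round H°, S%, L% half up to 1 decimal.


Normalize: R'=67/255≈0.2627, G'=101/255≈0.3961, B'=105/255≈0.4118
Max=105/255, Min=67/255, Δ=Max-Min=38/255
L = (Max+Min)/2 = (105+67)/510 = 172/510 = 0.33725… → L = 33.7%
L ≤ 0.5 → S = Δ/(Max+Min) = 38/(105+67) = 38/172 = 0.22093… → S = 22.1%
(the 1/255 factors cancel in S and H, so raw channel differences can be used)
Max is B' → H = 60 × ((R-G)/Δ + 4) = 60 × ((67-101)/38 + 4)
  -34/38 + 4 = -0.8947… + 4 = 3.1052…
  H = 60 × 3.1052… = 186.315…° → H = 186.3°
= HSL(186.3°, 22.1%, 33.7%)


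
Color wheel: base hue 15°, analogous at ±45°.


Base hue: 15°
Left analog: (15 - 45) mod 360 = 330°
Right analog: (15 + 45) mod 360 = 60°
Analogous hues = 330° and 60°


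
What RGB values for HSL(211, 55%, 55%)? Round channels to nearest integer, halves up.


H=211°, S=0.55, L=0.55
C = (1-|2L-1|)×S = (1-|0.10|)×0.55 = 0.495
H' = H/60 = 211/60 ≈ 3.5167; X = C×(1-|H' mod 2 - 1|) = 0.23925
m = L - C/2 = 0.55 - 0.2475 = 0.3025
Sector ⌊H'⌋ = 3 → (R',G',B') = (0.0, 0.23925, 0.495)
RGB = ((R'+m)×255, (G'+m)×255, (B'+m)×255) = (77.1375, 138.14625, 203.3625)
Round half up → RGB(77, 138, 203)


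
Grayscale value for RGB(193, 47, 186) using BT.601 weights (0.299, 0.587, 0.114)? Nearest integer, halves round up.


Gray = 0.299×R + 0.587×G + 0.114×B
Gray = 0.299×193 + 0.587×47 + 0.114×186
Gray = 57.707 + 27.589 + 21.204
Gray = 106.500 → round half up → 107
Gray = 107


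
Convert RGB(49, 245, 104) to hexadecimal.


R = 49 → 31 (hex)
G = 245 → F5 (hex)
B = 104 → 68 (hex)
Hex = #31F568


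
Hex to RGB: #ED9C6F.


ED → 237 (R)
9C → 156 (G)
6F → 111 (B)
= RGB(237, 156, 111)


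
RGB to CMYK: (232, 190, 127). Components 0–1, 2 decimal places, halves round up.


R'=232/255≈0.9098, G'=190/255≈0.7451, B'=127/255≈0.4980
K = 1 - max(R',G',B') = 1 - 232/255 = 23/255 = 0.09019… → 0.09
(1-R'-K)/(1-K) simplifies to (max-R)/max with max = 232:
C = (232-232)/232 = 0/232 = 0 → 0.00
M = (232-190)/232 = 42/232 = 0.18103… → 0.18
Y = (232-127)/232 = 105/232 = 0.45258… → 0.45
= CMYK(0.00, 0.18, 0.45, 0.09)


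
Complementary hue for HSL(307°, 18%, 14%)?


Complement = opposite side of color wheel = hue + 180°
H' = (307 + 180) mod 360 = 127°
S and L unchanged.
= HSL(127°, 18%, 14%)


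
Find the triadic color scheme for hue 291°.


Triadic: equally spaced at 120° intervals
H1 = 291°
H2 = (291 + 120) mod 360 = 51°
H3 = (291 + 240) mod 360 = 171°
Triadic = 291°, 51°, 171°


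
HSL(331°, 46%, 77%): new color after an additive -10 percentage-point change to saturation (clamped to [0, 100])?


Original S = 46%
Adjustment = -10 percentage points
New S = 46 + (-10) = 36
Clamp to [0, 100] → 36
= HSL(331°, 36%, 77%)


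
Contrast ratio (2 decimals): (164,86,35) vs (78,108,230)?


Linearize each sRGB channel c=v/255: c/12.92 if c ≤ 0.04045 else ((c+0.055)/1.055)^2.4
L = 0.2126×R_lin + 0.7152×G_lin + 0.0722×B_lin
Color 1 (164,86,35):
  R=164: 164/255≈0.6431 > 0.04045 → ((0.6431+0.055)/1.055)^2.4 ≈ 0.37124
  G=86: 86/255≈0.3373 > 0.04045 → ((0.3373+0.055)/1.055)^2.4 ≈ 0.09306
  B=35: 35/255≈0.1373 > 0.04045 → ((0.1373+0.055)/1.055)^2.4 ≈ 0.01681
  L1 = 0.2126×0.37124 + 0.7152×0.09306 + 0.0722×0.01681 ≈ 0.14669
Color 2 (78,108,230):
  R=78: 78/255≈0.3059 > 0.04045 → ((0.3059+0.055)/1.055)^2.4 ≈ 0.07619
  G=108: 108/255≈0.4235 > 0.04045 → ((0.4235+0.055)/1.055)^2.4 ≈ 0.14996
  B=230: 230/255≈0.9020 > 0.04045 → ((0.9020+0.055)/1.055)^2.4 ≈ 0.79130
  L2 = 0.2126×0.07619 + 0.7152×0.14996 + 0.0722×0.79130 ≈ 0.18058
Lighter = 0.18058, Darker = 0.14669
Ratio = (L_lighter + 0.05) / (L_darker + 0.05)
Ratio = (0.18058 + 0.05) / (0.14669 + 0.05) = 0.23058 / 0.19669 ≈ 1.1723
Ratio ≈ 1.17:1


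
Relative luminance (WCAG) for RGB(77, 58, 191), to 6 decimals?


Linearize each channel (sRGB transfer function): c = v/255; c_lin = c/12.92 if c ≤ 0.04045, else ((c+0.055)/1.055)^2.4
  R: 77/255 ≈ 0.301961 > 0.04045 → ((0.301961+0.055)/1.055)^2.4 ≈ 0.074214
  G: 58/255 ≈ 0.227451 > 0.04045 → ((0.227451+0.055)/1.055)^2.4 ≈ 0.042311
  B: 191/255 ≈ 0.749020 > 0.04045 → ((0.749020+0.055)/1.055)^2.4 ≈ 0.520996
R_lin = 0.074214, G_lin = 0.042311, B_lin = 0.520996
L = 0.2126×R + 0.7152×G + 0.0722×B
L = 0.2126×0.074214 + 0.7152×0.042311 + 0.0722×0.520996
L ≈ 0.083655


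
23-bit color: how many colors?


Colors = 2^bits = 2^23
= 8,388,608 colors


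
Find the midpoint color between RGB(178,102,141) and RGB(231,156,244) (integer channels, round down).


Midpoint: each channel = ⌊(C₁+C₂)/2⌋
R: ⌊(178+231)/2⌋ = 204
G: ⌊(102+156)/2⌋ = 129
B: ⌊(141+244)/2⌋ = 192
= RGB(204, 129, 192)


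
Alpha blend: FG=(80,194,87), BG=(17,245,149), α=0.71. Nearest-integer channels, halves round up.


C = α×F + (1-α)×B, with 1-α = 0.29
R: 0.71×80 + 0.29×17 = 56.80 + 4.93 = 61.73 → 62
G: 0.71×194 + 0.29×245 = 137.74 + 71.05 = 208.79 → 209
B: 0.71×87 + 0.29×149 = 61.77 + 43.21 = 104.98 → 105
= RGB(62, 209, 105)


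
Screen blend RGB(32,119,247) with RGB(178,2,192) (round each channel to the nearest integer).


Screen: C = 255 - (255-A)×(255-B)/255, rounded to nearest integer
R: 255 - (255-32)×(255-178)/255 = 255 - 17171/255 ≈ 255 - 67.337 = 187.663 → 188
G: 255 - (255-119)×(255-2)/255 = 255 - 34408/255 ≈ 255 - 134.933 = 120.067 → 120
B: 255 - (255-247)×(255-192)/255 = 255 - 504/255 ≈ 255 - 1.976 = 253.024 → 253
= RGB(188, 120, 253)


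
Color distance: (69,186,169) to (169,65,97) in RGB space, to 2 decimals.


d = √[(R₁-R₂)² + (G₁-G₂)² + (B₁-B₂)²]
d = √[(69-169)² + (186-65)² + (169-97)²]
d = √[10000 + 14641 + 5184]
d = √29825
d ≈ 172.70


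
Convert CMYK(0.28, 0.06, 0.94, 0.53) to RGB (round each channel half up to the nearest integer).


R = 255 × (1-C) × (1-K) = 255 × 0.72 × 0.47 = 86.292 → 86
G = 255 × (1-M) × (1-K) = 255 × 0.94 × 0.47 = 112.659 → 113
B = 255 × (1-Y) × (1-K) = 255 × 0.06 × 0.47 = 7.191 → 7
= RGB(86, 113, 7)


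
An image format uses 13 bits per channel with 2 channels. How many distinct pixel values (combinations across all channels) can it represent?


Total bits = 13 bits/channel × 2 channels = 26 bits
Distinct pixel values = 2^26
= 67,108,864 pixel values


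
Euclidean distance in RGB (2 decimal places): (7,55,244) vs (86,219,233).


d = √[(R₁-R₂)² + (G₁-G₂)² + (B₁-B₂)²]
d = √[(7-86)² + (55-219)² + (244-233)²]
d = √[6241 + 26896 + 121]
d = √33258
d ≈ 182.37


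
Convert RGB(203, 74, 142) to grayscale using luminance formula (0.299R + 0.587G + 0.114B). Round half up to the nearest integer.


Gray = 0.299×R + 0.587×G + 0.114×B
Gray = 0.299×203 + 0.587×74 + 0.114×142
Gray = 60.697 + 43.438 + 16.188
Gray = 120.323 → round half up → 120
Gray = 120


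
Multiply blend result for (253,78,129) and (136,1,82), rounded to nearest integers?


Multiply: C = A×B/255, rounded to nearest integer
R: 253×136/255 = 34408/255 ≈ 134.933 → 135
G: 78×1/255 = 78/255 ≈ 0.306 → 0
B: 129×82/255 = 10578/255 ≈ 41.482 → 41
= RGB(135, 0, 41)


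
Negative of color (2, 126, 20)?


Invert: (255-R, 255-G, 255-B)
R: 255-2 = 253
G: 255-126 = 129
B: 255-20 = 235
= RGB(253, 129, 235)


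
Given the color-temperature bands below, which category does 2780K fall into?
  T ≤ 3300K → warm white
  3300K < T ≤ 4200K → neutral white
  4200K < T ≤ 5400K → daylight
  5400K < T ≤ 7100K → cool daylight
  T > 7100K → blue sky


Temperature: 2780K
2780K ≤ 3300K → warm white
Classification: warm white


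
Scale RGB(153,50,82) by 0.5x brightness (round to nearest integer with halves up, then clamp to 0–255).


Multiply each channel by 0.5, round half up, clamp to [0, 255]
R: 153×0.5 = 76.5 → round → 77
G: 50×0.5 = 25
B: 82×0.5 = 41
= RGB(77, 25, 41)


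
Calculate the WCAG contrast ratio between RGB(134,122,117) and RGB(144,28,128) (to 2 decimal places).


Linearize each sRGB channel c=v/255: c/12.92 if c ≤ 0.04045 else ((c+0.055)/1.055)^2.4
L = 0.2126×R_lin + 0.7152×G_lin + 0.0722×B_lin
Color 1 (134,122,117):
  R=134: 134/255≈0.5255 > 0.04045 → ((0.5255+0.055)/1.055)^2.4 ≈ 0.23840
  G=122: 122/255≈0.4784 > 0.04045 → ((0.4784+0.055)/1.055)^2.4 ≈ 0.19462
  B=117: 117/255≈0.4588 > 0.04045 → ((0.4588+0.055)/1.055)^2.4 ≈ 0.17789
  L1 = 0.2126×0.23840 + 0.7152×0.19462 + 0.0722×0.17789 ≈ 0.20272
Color 2 (144,28,128):
  R=144: 144/255≈0.5647 > 0.04045 → ((0.5647+0.055)/1.055)^2.4 ≈ 0.27889
  G=28: 28/255≈0.1098 > 0.04045 → ((0.1098+0.055)/1.055)^2.4 ≈ 0.01161
  B=128: 128/255≈0.5020 > 0.04045 → ((0.5020+0.055)/1.055)^2.4 ≈ 0.21586
  L2 = 0.2126×0.27889 + 0.7152×0.01161 + 0.0722×0.21586 ≈ 0.08318
Lighter = 0.20272, Darker = 0.08318
Ratio = (L_lighter + 0.05) / (L_darker + 0.05)
Ratio = (0.20272 + 0.05) / (0.08318 + 0.05) = 0.25272 / 0.13318 ≈ 1.8975
Ratio ≈ 1.90:1


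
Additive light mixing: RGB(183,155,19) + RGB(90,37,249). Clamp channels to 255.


Additive: each channel = min(255, C₁+C₂)
R: 183+90 = 273 → 255
G: 155+37 = 192 → 192
B: 19+249 = 268 → 255
= RGB(255, 192, 255)


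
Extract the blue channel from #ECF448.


Color: #ECF448
R = EC = 236
G = F4 = 244
B = 48 = 72
Blue = 72


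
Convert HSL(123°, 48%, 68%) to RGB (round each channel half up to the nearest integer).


H=123°, S=0.48, L=0.68
C = (1-|2L-1|)×S = (1-|0.36|)×0.48 = 0.3072
H' = H/60 = 123/60 ≈ 2.0500; X = C×(1-|H' mod 2 - 1|) = 0.01536
m = L - C/2 = 0.68 - 0.1536 = 0.5264
Sector ⌊H'⌋ = 2 → (R',G',B') = (0.0, 0.3072, 0.01536)
RGB = ((R'+m)×255, (G'+m)×255, (B'+m)×255) = (134.232, 212.568, 138.1488)
Round half up → RGB(134, 213, 138)


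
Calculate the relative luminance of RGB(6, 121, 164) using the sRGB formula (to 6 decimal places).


Linearize each channel (sRGB transfer function): c = v/255; c_lin = c/12.92 if c ≤ 0.04045, else ((c+0.055)/1.055)^2.4
  R: 6/255 ≈ 0.023529 ≤ 0.04045 → 0.023529/12.92 ≈ 0.001821
  G: 121/255 ≈ 0.474510 > 0.04045 → ((0.474510+0.055)/1.055)^2.4 ≈ 0.191202
  B: 164/255 ≈ 0.643137 > 0.04045 → ((0.643137+0.055)/1.055)^2.4 ≈ 0.371238
R_lin = 0.001821, G_lin = 0.191202, B_lin = 0.371238
L = 0.2126×R + 0.7152×G + 0.0722×B
L = 0.2126×0.001821 + 0.7152×0.191202 + 0.0722×0.371238
L ≈ 0.163938


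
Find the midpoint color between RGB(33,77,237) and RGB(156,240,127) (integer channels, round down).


Midpoint: each channel = ⌊(C₁+C₂)/2⌋
R: ⌊(33+156)/2⌋ = 94
G: ⌊(77+240)/2⌋ = 158
B: ⌊(237+127)/2⌋ = 182
= RGB(94, 158, 182)


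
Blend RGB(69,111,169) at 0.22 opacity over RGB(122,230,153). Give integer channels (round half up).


C = α×F + (1-α)×B, with 1-α = 0.78
R: 0.22×69 + 0.78×122 = 15.18 + 95.16 = 110.34 → 110
G: 0.22×111 + 0.78×230 = 24.42 + 179.40 = 203.82 → 204
B: 0.22×169 + 0.78×153 = 37.18 + 119.34 = 156.52 → 157
= RGB(110, 204, 157)


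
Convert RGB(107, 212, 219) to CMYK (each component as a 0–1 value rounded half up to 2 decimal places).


R'=107/255≈0.4196, G'=212/255≈0.8314, B'=219/255≈0.8588
K = 1 - max(R',G',B') = 1 - 219/255 = 36/255 = 0.14117… → 0.14
(1-R'-K)/(1-K) simplifies to (max-R)/max with max = 219:
C = (219-107)/219 = 112/219 = 0.51141… → 0.51
M = (219-212)/219 = 7/219 = 0.03196… → 0.03
Y = (219-219)/219 = 0/219 = 0 → 0.00
= CMYK(0.51, 0.03, 0.00, 0.14)


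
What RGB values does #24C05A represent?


24 → 36 (R)
C0 → 192 (G)
5A → 90 (B)
= RGB(36, 192, 90)


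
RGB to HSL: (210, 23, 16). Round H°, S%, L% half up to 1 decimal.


Normalize: R'=210/255≈0.8235, G'=23/255≈0.0902, B'=16/255≈0.0627
Max=210/255, Min=16/255, Δ=Max-Min=194/255
L = (Max+Min)/2 = (210+16)/510 = 226/510 = 0.44313… → L = 44.3%
L ≤ 0.5 → S = Δ/(Max+Min) = 194/(210+16) = 194/226 = 0.85840… → S = 85.8%
(the 1/255 factors cancel in S and H, so raw channel differences can be used)
Max is R' → H = 60 × (((G-B)/Δ) mod 6) = 60 × (((23-16)/194) mod 6)
  7/194 = 0.0360…
  H = 60 × 0.0360… = 2.164…° → H = 2.2°
= HSL(2.2°, 85.8%, 44.3%)


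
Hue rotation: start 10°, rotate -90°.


New hue = (H + rotation) mod 360
New hue = (10 -90) mod 360
= -80 mod 360
= 280°


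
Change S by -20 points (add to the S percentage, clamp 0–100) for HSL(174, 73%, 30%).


Original S = 73%
Adjustment = -20 percentage points
New S = 73 + (-20) = 53
Clamp to [0, 100] → 53
= HSL(174°, 53%, 30%)


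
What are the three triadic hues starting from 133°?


Triadic: equally spaced at 120° intervals
H1 = 133°
H2 = (133 + 120) mod 360 = 253°
H3 = (133 + 240) mod 360 = 13°
Triadic = 133°, 253°, 13°


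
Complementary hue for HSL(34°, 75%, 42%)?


Complement = opposite side of color wheel = hue + 180°
H' = (34 + 180) mod 360 = 214°
S and L unchanged.
= HSL(214°, 75%, 42%)


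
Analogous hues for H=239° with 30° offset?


Base hue: 239°
Left analog: (239 - 30) mod 360 = 209°
Right analog: (239 + 30) mod 360 = 269°
Analogous hues = 209° and 269°


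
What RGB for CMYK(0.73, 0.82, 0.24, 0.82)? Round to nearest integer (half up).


R = 255 × (1-C) × (1-K) = 255 × 0.27 × 0.18 = 12.393 → 12
G = 255 × (1-M) × (1-K) = 255 × 0.18 × 0.18 = 8.262 → 8
B = 255 × (1-Y) × (1-K) = 255 × 0.76 × 0.18 = 34.884 → 35
= RGB(12, 8, 35)


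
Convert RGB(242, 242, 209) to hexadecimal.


R = 242 → F2 (hex)
G = 242 → F2 (hex)
B = 209 → D1 (hex)
Hex = #F2F2D1


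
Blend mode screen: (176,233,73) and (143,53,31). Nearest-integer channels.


Screen: C = 255 - (255-A)×(255-B)/255, rounded to nearest integer
R: 255 - (255-176)×(255-143)/255 = 255 - 8848/255 ≈ 255 - 34.698 = 220.302 → 220
G: 255 - (255-233)×(255-53)/255 = 255 - 4444/255 ≈ 255 - 17.427 = 237.573 → 238
B: 255 - (255-73)×(255-31)/255 = 255 - 40768/255 ≈ 255 - 159.875 = 95.125 → 95
= RGB(220, 238, 95)


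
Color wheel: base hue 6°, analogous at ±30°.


Base hue: 6°
Left analog: (6 - 30) mod 360 = 336°
Right analog: (6 + 30) mod 360 = 36°
Analogous hues = 336° and 36°


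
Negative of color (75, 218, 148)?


Invert: (255-R, 255-G, 255-B)
R: 255-75 = 180
G: 255-218 = 37
B: 255-148 = 107
= RGB(180, 37, 107)


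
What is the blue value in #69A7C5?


Color: #69A7C5
R = 69 = 105
G = A7 = 167
B = C5 = 197
Blue = 197


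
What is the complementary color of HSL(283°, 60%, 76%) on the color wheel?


Complement = opposite side of color wheel = hue + 180°
H' = (283 + 180) mod 360 = 103°
S and L unchanged.
= HSL(103°, 60%, 76%)


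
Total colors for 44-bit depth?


Colors = 2^bits = 2^44
= 17,592,186,044,416 colors


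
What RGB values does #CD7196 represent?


CD → 205 (R)
71 → 113 (G)
96 → 150 (B)
= RGB(205, 113, 150)


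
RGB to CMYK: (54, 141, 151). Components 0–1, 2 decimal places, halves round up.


R'=54/255≈0.2118, G'=141/255≈0.5529, B'=151/255≈0.5922
K = 1 - max(R',G',B') = 1 - 151/255 = 104/255 = 0.40784… → 0.41
(1-R'-K)/(1-K) simplifies to (max-R)/max with max = 151:
C = (151-54)/151 = 97/151 = 0.64238… → 0.64
M = (151-141)/151 = 10/151 = 0.06622… → 0.07
Y = (151-151)/151 = 0/151 = 0 → 0.00
= CMYK(0.64, 0.07, 0.00, 0.41)


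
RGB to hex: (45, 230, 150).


R = 45 → 2D (hex)
G = 230 → E6 (hex)
B = 150 → 96 (hex)
Hex = #2DE696


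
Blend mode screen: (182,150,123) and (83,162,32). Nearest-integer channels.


Screen: C = 255 - (255-A)×(255-B)/255, rounded to nearest integer
R: 255 - (255-182)×(255-83)/255 = 255 - 12556/255 ≈ 255 - 49.239 = 205.761 → 206
G: 255 - (255-150)×(255-162)/255 = 255 - 9765/255 ≈ 255 - 38.294 = 216.706 → 217
B: 255 - (255-123)×(255-32)/255 = 255 - 29436/255 ≈ 255 - 115.435 = 139.565 → 140
= RGB(206, 217, 140)


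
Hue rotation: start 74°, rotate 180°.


New hue = (H + rotation) mod 360
New hue = (74 + 180) mod 360
= 254 mod 360
= 254°


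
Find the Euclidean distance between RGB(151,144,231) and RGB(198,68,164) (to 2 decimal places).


d = √[(R₁-R₂)² + (G₁-G₂)² + (B₁-B₂)²]
d = √[(151-198)² + (144-68)² + (231-164)²]
d = √[2209 + 5776 + 4489]
d = √12474
d ≈ 111.69


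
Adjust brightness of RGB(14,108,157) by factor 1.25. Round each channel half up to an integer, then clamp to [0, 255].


Multiply each channel by 1.25, round half up, clamp to [0, 255]
R: 14×1.25 = 17.5 → round → 18
G: 108×1.25 = 135
B: 157×1.25 = 196.25 → round → 196
= RGB(18, 135, 196)


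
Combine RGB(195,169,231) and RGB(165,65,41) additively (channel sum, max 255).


Additive: each channel = min(255, C₁+C₂)
R: 195+165 = 360 → 255
G: 169+65 = 234 → 234
B: 231+41 = 272 → 255
= RGB(255, 234, 255)


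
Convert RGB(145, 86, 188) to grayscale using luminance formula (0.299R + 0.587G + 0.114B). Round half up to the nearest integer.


Gray = 0.299×R + 0.587×G + 0.114×B
Gray = 0.299×145 + 0.587×86 + 0.114×188
Gray = 43.355 + 50.482 + 21.432
Gray = 115.269 → round half up → 115
Gray = 115


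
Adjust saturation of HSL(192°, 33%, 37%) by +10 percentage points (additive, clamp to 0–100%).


Original S = 33%
Adjustment = +10 percentage points
New S = 33 + (10) = 43
Clamp to [0, 100] → 43
= HSL(192°, 43%, 37%)


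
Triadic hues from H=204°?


Triadic: equally spaced at 120° intervals
H1 = 204°
H2 = (204 + 120) mod 360 = 324°
H3 = (204 + 240) mod 360 = 84°
Triadic = 204°, 324°, 84°


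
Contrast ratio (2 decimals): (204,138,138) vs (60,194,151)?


Linearize each sRGB channel c=v/255: c/12.92 if c ≤ 0.04045 else ((c+0.055)/1.055)^2.4
L = 0.2126×R_lin + 0.7152×G_lin + 0.0722×B_lin
Color 1 (204,138,138):
  R=204: 204/255≈0.8000 > 0.04045 → ((0.8000+0.055)/1.055)^2.4 ≈ 0.60383
  G=138: 138/255≈0.5412 > 0.04045 → ((0.5412+0.055)/1.055)^2.4 ≈ 0.25415
  B=138: 138/255≈0.5412 > 0.04045 → ((0.5412+0.055)/1.055)^2.4 ≈ 0.25415
  L1 = 0.2126×0.60383 + 0.7152×0.25415 + 0.0722×0.25415 ≈ 0.32849
Color 2 (60,194,151):
  R=60: 60/255≈0.2353 > 0.04045 → ((0.2353+0.055)/1.055)^2.4 ≈ 0.04519
  G=194: 194/255≈0.7608 > 0.04045 → ((0.7608+0.055)/1.055)^2.4 ≈ 0.53948
  B=151: 151/255≈0.5922 > 0.04045 → ((0.5922+0.055)/1.055)^2.4 ≈ 0.30947
  L2 = 0.2126×0.04519 + 0.7152×0.53948 + 0.0722×0.30947 ≈ 0.41779
Lighter = 0.41779, Darker = 0.32849
Ratio = (L_lighter + 0.05) / (L_darker + 0.05)
Ratio = (0.41779 + 0.05) / (0.32849 + 0.05) = 0.46779 / 0.37849 ≈ 1.2359
Ratio ≈ 1.24:1


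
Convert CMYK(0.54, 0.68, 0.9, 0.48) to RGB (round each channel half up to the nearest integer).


R = 255 × (1-C) × (1-K) = 255 × 0.46 × 0.52 = 60.996 → 61
G = 255 × (1-M) × (1-K) = 255 × 0.32 × 0.52 = 42.432 → 42
B = 255 × (1-Y) × (1-K) = 255 × 0.10 × 0.52 = 13.26 → 13
= RGB(61, 42, 13)


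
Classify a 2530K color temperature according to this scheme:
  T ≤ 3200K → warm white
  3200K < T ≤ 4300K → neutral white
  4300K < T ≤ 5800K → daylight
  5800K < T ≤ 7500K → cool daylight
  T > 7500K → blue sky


Temperature: 2530K
2530K ≤ 3200K → warm white
Classification: warm white


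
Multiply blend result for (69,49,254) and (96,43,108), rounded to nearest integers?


Multiply: C = A×B/255, rounded to nearest integer
R: 69×96/255 = 6624/255 ≈ 25.976 → 26
G: 49×43/255 = 2107/255 ≈ 8.263 → 8
B: 254×108/255 = 27432/255 ≈ 107.576 → 108
= RGB(26, 8, 108)


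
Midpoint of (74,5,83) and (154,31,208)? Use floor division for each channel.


Midpoint: each channel = ⌊(C₁+C₂)/2⌋
R: ⌊(74+154)/2⌋ = 114
G: ⌊(5+31)/2⌋ = 18
B: ⌊(83+208)/2⌋ = 145
= RGB(114, 18, 145)


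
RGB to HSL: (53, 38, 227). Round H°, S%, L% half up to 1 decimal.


Normalize: R'=53/255≈0.2078, G'=38/255≈0.1490, B'=227/255≈0.8902
Max=227/255, Min=38/255, Δ=Max-Min=189/255
L = (Max+Min)/2 = (227+38)/510 = 265/510 = 0.51960… → L = 52.0%
L > 0.5 → S = Δ/(2-Max-Min) = 189/(510-227-38) = 189/245 = 0.77142… → S = 77.1%
(the 1/255 factors cancel in S and H, so raw channel differences can be used)
Max is B' → H = 60 × ((R-G)/Δ + 4) = 60 × ((53-38)/189 + 4)
  15/189 + 4 = 0.0793… + 4 = 4.0793…
  H = 60 × 4.0793… = 244.761…° → H = 244.8°
= HSL(244.8°, 77.1%, 52.0%)


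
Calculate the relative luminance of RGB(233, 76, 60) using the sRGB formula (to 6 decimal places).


Linearize each channel (sRGB transfer function): c = v/255; c_lin = c/12.92 if c ≤ 0.04045, else ((c+0.055)/1.055)^2.4
  R: 233/255 ≈ 0.913725 > 0.04045 → ((0.913725+0.055)/1.055)^2.4 ≈ 0.814847
  G: 76/255 ≈ 0.298039 > 0.04045 → ((0.298039+0.055)/1.055)^2.4 ≈ 0.072272
  B: 60/255 ≈ 0.235294 > 0.04045 → ((0.235294+0.055)/1.055)^2.4 ≈ 0.045186
R_lin = 0.814847, G_lin = 0.072272, B_lin = 0.045186
L = 0.2126×R + 0.7152×G + 0.0722×B
L = 0.2126×0.814847 + 0.7152×0.072272 + 0.0722×0.045186
L ≈ 0.228188


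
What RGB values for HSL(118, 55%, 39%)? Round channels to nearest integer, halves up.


H=118°, S=0.55, L=0.39
C = (1-|2L-1|)×S = (1-|-0.22|)×0.55 = 0.429
H' = H/60 = 118/60 ≈ 1.9667; X = C×(1-|H' mod 2 - 1|) = 0.0143
m = L - C/2 = 0.39 - 0.2145 = 0.1755
Sector ⌊H'⌋ = 1 → (R',G',B') = (0.0143, 0.429, 0.0)
RGB = ((R'+m)×255, (G'+m)×255, (B'+m)×255) = (48.399, 154.1475, 44.7525)
Round half up → RGB(48, 154, 45)


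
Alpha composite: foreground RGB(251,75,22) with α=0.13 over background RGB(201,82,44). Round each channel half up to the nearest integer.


C = α×F + (1-α)×B, with 1-α = 0.87
R: 0.13×251 + 0.87×201 = 32.63 + 174.87 = 207.50 → 208
G: 0.13×75 + 0.87×82 = 9.75 + 71.34 = 81.09 → 81
B: 0.13×22 + 0.87×44 = 2.86 + 38.28 = 41.14 → 41
= RGB(208, 81, 41)


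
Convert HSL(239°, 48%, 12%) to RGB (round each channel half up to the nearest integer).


H=239°, S=0.48, L=0.12
C = (1-|2L-1|)×S = (1-|-0.76|)×0.48 = 0.1152
H' = H/60 = 239/60 ≈ 3.9833; X = C×(1-|H' mod 2 - 1|) = 0.00192
m = L - C/2 = 0.12 - 0.0576 = 0.0624
Sector ⌊H'⌋ = 3 → (R',G',B') = (0.0, 0.00192, 0.1152)
RGB = ((R'+m)×255, (G'+m)×255, (B'+m)×255) = (15.912, 16.4016, 45.288)
Round half up → RGB(16, 16, 45)


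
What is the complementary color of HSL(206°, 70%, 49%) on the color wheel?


Complement = opposite side of color wheel = hue + 180°
H' = (206 + 180) mod 360 = 26°
S and L unchanged.
= HSL(26°, 70%, 49%)


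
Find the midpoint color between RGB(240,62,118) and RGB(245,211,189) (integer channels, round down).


Midpoint: each channel = ⌊(C₁+C₂)/2⌋
R: ⌊(240+245)/2⌋ = 242
G: ⌊(62+211)/2⌋ = 136
B: ⌊(118+189)/2⌋ = 153
= RGB(242, 136, 153)


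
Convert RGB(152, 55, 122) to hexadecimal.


R = 152 → 98 (hex)
G = 55 → 37 (hex)
B = 122 → 7A (hex)
Hex = #98377A


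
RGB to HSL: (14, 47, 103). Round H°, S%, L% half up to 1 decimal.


Normalize: R'=14/255≈0.0549, G'=47/255≈0.1843, B'=103/255≈0.4039
Max=103/255, Min=14/255, Δ=Max-Min=89/255
L = (Max+Min)/2 = (103+14)/510 = 117/510 = 0.22941… → L = 22.9%
L ≤ 0.5 → S = Δ/(Max+Min) = 89/(103+14) = 89/117 = 0.76068… → S = 76.1%
(the 1/255 factors cancel in S and H, so raw channel differences can be used)
Max is B' → H = 60 × ((R-G)/Δ + 4) = 60 × ((14-47)/89 + 4)
  -33/89 + 4 = -0.3707… + 4 = 3.6292…
  H = 60 × 3.6292… = 217.752…° → H = 217.8°
= HSL(217.8°, 76.1%, 22.9%)


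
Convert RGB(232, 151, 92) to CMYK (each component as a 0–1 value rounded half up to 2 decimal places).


R'=232/255≈0.9098, G'=151/255≈0.5922, B'=92/255≈0.3608
K = 1 - max(R',G',B') = 1 - 232/255 = 23/255 = 0.09019… → 0.09
(1-R'-K)/(1-K) simplifies to (max-R)/max with max = 232:
C = (232-232)/232 = 0/232 = 0 → 0.00
M = (232-151)/232 = 81/232 = 0.34913… → 0.35
Y = (232-92)/232 = 140/232 = 0.60344… → 0.60
= CMYK(0.00, 0.35, 0.60, 0.09)


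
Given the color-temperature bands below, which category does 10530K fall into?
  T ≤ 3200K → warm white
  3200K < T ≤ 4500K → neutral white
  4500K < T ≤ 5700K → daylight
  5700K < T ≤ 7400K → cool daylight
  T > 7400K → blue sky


Temperature: 10530K
10530K > 7400K → blue sky
Classification: blue sky


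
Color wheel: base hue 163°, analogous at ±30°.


Base hue: 163°
Left analog: (163 - 30) mod 360 = 133°
Right analog: (163 + 30) mod 360 = 193°
Analogous hues = 133° and 193°


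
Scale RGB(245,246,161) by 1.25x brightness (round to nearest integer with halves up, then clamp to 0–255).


Multiply each channel by 1.25, round half up, clamp to [0, 255]
R: 245×1.25 = 306.25 → round → 306 → clamp → 255
G: 246×1.25 = 307.5 → round → 308 → clamp → 255
B: 161×1.25 = 201.25 → round → 201
= RGB(255, 255, 201)


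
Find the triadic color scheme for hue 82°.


Triadic: equally spaced at 120° intervals
H1 = 82°
H2 = (82 + 120) mod 360 = 202°
H3 = (82 + 240) mod 360 = 322°
Triadic = 82°, 202°, 322°


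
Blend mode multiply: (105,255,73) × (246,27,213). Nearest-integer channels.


Multiply: C = A×B/255, rounded to nearest integer
R: 105×246/255 = 25830/255 ≈ 101.294 → 101
G: 255×27/255 = 6885/255 ≈ 27.000 → 27
B: 73×213/255 = 15549/255 ≈ 60.976 → 61
= RGB(101, 27, 61)


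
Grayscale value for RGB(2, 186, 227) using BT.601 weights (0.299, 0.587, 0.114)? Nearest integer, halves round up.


Gray = 0.299×R + 0.587×G + 0.114×B
Gray = 0.299×2 + 0.587×186 + 0.114×227
Gray = 0.598 + 109.182 + 25.878
Gray = 135.658 → round half up → 136
Gray = 136


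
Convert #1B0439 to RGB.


1B → 27 (R)
04 → 4 (G)
39 → 57 (B)
= RGB(27, 4, 57)


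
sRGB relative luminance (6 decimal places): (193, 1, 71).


Linearize each channel (sRGB transfer function): c = v/255; c_lin = c/12.92 if c ≤ 0.04045, else ((c+0.055)/1.055)^2.4
  R: 193/255 ≈ 0.756863 > 0.04045 → ((0.756863+0.055)/1.055)^2.4 ≈ 0.533276
  G: 1/255 ≈ 0.003922 ≤ 0.04045 → 0.003922/12.92 ≈ 0.000304
  B: 71/255 ≈ 0.278431 > 0.04045 → ((0.278431+0.055)/1.055)^2.4 ≈ 0.063010
R_lin = 0.533276, G_lin = 0.000304, B_lin = 0.063010
L = 0.2126×R + 0.7152×G + 0.0722×B
L = 0.2126×0.533276 + 0.7152×0.000304 + 0.0722×0.063010
L ≈ 0.118141


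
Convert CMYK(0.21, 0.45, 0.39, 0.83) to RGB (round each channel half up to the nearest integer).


R = 255 × (1-C) × (1-K) = 255 × 0.79 × 0.17 = 34.2465 → 34
G = 255 × (1-M) × (1-K) = 255 × 0.55 × 0.17 = 23.8425 → 24
B = 255 × (1-Y) × (1-K) = 255 × 0.61 × 0.17 = 26.4435 → 26
= RGB(34, 24, 26)


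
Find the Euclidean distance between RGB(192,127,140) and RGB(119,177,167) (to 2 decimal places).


d = √[(R₁-R₂)² + (G₁-G₂)² + (B₁-B₂)²]
d = √[(192-119)² + (127-177)² + (140-167)²]
d = √[5329 + 2500 + 729]
d = √8558
d ≈ 92.51


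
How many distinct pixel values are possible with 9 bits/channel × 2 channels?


Total bits = 9 bits/channel × 2 channels = 18 bits
Distinct pixel values = 2^18
= 262,144 pixel values


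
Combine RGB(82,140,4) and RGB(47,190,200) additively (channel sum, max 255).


Additive: each channel = min(255, C₁+C₂)
R: 82+47 = 129 → 129
G: 140+190 = 330 → 255
B: 4+200 = 204 → 204
= RGB(129, 255, 204)


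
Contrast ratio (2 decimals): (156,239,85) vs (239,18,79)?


Linearize each sRGB channel c=v/255: c/12.92 if c ≤ 0.04045 else ((c+0.055)/1.055)^2.4
L = 0.2126×R_lin + 0.7152×G_lin + 0.0722×B_lin
Color 1 (156,239,85):
  R=156: 156/255≈0.6118 > 0.04045 → ((0.6118+0.055)/1.055)^2.4 ≈ 0.33245
  G=239: 239/255≈0.9373 > 0.04045 → ((0.9373+0.055)/1.055)^2.4 ≈ 0.86316
  B=85: 85/255≈0.3333 > 0.04045 → ((0.3333+0.055)/1.055)^2.4 ≈ 0.09084
  L1 = 0.2126×0.33245 + 0.7152×0.86316 + 0.0722×0.09084 ≈ 0.69457
Color 2 (239,18,79):
  R=239: 239/255≈0.9373 > 0.04045 → ((0.9373+0.055)/1.055)^2.4 ≈ 0.86316
  G=18: 18/255≈0.0706 > 0.04045 → ((0.0706+0.055)/1.055)^2.4 ≈ 0.00605
  B=79: 79/255≈0.3098 > 0.04045 → ((0.3098+0.055)/1.055)^2.4 ≈ 0.07819
  L2 = 0.2126×0.86316 + 0.7152×0.00605 + 0.0722×0.07819 ≈ 0.19348
Lighter = 0.69457, Darker = 0.19348
Ratio = (L_lighter + 0.05) / (L_darker + 0.05)
Ratio = (0.69457 + 0.05) / (0.19348 + 0.05) = 0.74457 / 0.24348 ≈ 3.0580
Ratio ≈ 3.06:1


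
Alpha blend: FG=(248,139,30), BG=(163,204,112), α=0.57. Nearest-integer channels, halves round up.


C = α×F + (1-α)×B, with 1-α = 0.43
R: 0.57×248 + 0.43×163 = 141.36 + 70.09 = 211.45 → 211
G: 0.57×139 + 0.43×204 = 79.23 + 87.72 = 166.95 → 167
B: 0.57×30 + 0.43×112 = 17.10 + 48.16 = 65.26 → 65
= RGB(211, 167, 65)


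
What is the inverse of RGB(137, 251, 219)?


Invert: (255-R, 255-G, 255-B)
R: 255-137 = 118
G: 255-251 = 4
B: 255-219 = 36
= RGB(118, 4, 36)


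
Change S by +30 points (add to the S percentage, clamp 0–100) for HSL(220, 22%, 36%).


Original S = 22%
Adjustment = +30 percentage points
New S = 22 + (30) = 52
Clamp to [0, 100] → 52
= HSL(220°, 52%, 36%)


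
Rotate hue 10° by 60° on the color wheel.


New hue = (H + rotation) mod 360
New hue = (10 + 60) mod 360
= 70 mod 360
= 70°


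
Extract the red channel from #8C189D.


Color: #8C189D
R = 8C = 140
G = 18 = 24
B = 9D = 157
Red = 140


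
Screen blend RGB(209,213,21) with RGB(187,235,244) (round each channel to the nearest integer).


Screen: C = 255 - (255-A)×(255-B)/255, rounded to nearest integer
R: 255 - (255-209)×(255-187)/255 = 255 - 3128/255 ≈ 255 - 12.267 = 242.733 → 243
G: 255 - (255-213)×(255-235)/255 = 255 - 840/255 ≈ 255 - 3.294 = 251.706 → 252
B: 255 - (255-21)×(255-244)/255 = 255 - 2574/255 ≈ 255 - 10.094 = 244.906 → 245
= RGB(243, 252, 245)


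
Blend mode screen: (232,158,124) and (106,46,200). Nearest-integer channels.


Screen: C = 255 - (255-A)×(255-B)/255, rounded to nearest integer
R: 255 - (255-232)×(255-106)/255 = 255 - 3427/255 ≈ 255 - 13.439 = 241.561 → 242
G: 255 - (255-158)×(255-46)/255 = 255 - 20273/255 ≈ 255 - 79.502 = 175.498 → 175
B: 255 - (255-124)×(255-200)/255 = 255 - 7205/255 ≈ 255 - 28.255 = 226.745 → 227
= RGB(242, 175, 227)


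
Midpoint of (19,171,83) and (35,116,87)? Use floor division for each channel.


Midpoint: each channel = ⌊(C₁+C₂)/2⌋
R: ⌊(19+35)/2⌋ = 27
G: ⌊(171+116)/2⌋ = 143
B: ⌊(83+87)/2⌋ = 85
= RGB(27, 143, 85)


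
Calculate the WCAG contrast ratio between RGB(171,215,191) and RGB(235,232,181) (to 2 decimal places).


Linearize each sRGB channel c=v/255: c/12.92 if c ≤ 0.04045 else ((c+0.055)/1.055)^2.4
L = 0.2126×R_lin + 0.7152×G_lin + 0.0722×B_lin
Color 1 (171,215,191):
  R=171: 171/255≈0.6706 > 0.04045 → ((0.6706+0.055)/1.055)^2.4 ≈ 0.40724
  G=215: 215/255≈0.8431 > 0.04045 → ((0.8431+0.055)/1.055)^2.4 ≈ 0.67954
  B=191: 191/255≈0.7490 > 0.04045 → ((0.7490+0.055)/1.055)^2.4 ≈ 0.52100
  L1 = 0.2126×0.40724 + 0.7152×0.67954 + 0.0722×0.52100 ≈ 0.61020
Color 2 (235,232,181):
  R=235: 235/255≈0.9216 > 0.04045 → ((0.9216+0.055)/1.055)^2.4 ≈ 0.83077
  G=232: 232/255≈0.9098 > 0.04045 → ((0.9098+0.055)/1.055)^2.4 ≈ 0.80695
  B=181: 181/255≈0.7098 > 0.04045 → ((0.7098+0.055)/1.055)^2.4 ≈ 0.46208
  L2 = 0.2126×0.83077 + 0.7152×0.80695 + 0.0722×0.46208 ≈ 0.78712
Lighter = 0.78712, Darker = 0.61020
Ratio = (L_lighter + 0.05) / (L_darker + 0.05)
Ratio = (0.78712 + 0.05) / (0.61020 + 0.05) = 0.83712 / 0.66020 ≈ 1.2680
Ratio ≈ 1.27:1


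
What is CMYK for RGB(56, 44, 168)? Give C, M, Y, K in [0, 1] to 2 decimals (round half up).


R'=56/255≈0.2196, G'=44/255≈0.1725, B'=168/255≈0.6588
K = 1 - max(R',G',B') = 1 - 168/255 = 87/255 = 0.34117… → 0.34
(1-R'-K)/(1-K) simplifies to (max-R)/max with max = 168:
C = (168-56)/168 = 112/168 = 0.66666… → 0.67
M = (168-44)/168 = 124/168 = 0.73809… → 0.74
Y = (168-168)/168 = 0/168 = 0 → 0.00
= CMYK(0.67, 0.74, 0.00, 0.34)


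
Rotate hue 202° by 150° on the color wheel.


New hue = (H + rotation) mod 360
New hue = (202 + 150) mod 360
= 352 mod 360
= 352°


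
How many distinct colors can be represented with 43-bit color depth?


Colors = 2^bits = 2^43
= 8,796,093,022,208 colors


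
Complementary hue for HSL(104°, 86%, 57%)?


Complement = opposite side of color wheel = hue + 180°
H' = (104 + 180) mod 360 = 284°
S and L unchanged.
= HSL(284°, 86%, 57%)


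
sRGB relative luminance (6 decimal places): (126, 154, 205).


Linearize each channel (sRGB transfer function): c = v/255; c_lin = c/12.92 if c ≤ 0.04045, else ((c+0.055)/1.055)^2.4
  R: 126/255 ≈ 0.494118 > 0.04045 → ((0.494118+0.055)/1.055)^2.4 ≈ 0.208637
  G: 154/255 ≈ 0.603922 > 0.04045 → ((0.603922+0.055)/1.055)^2.4 ≈ 0.323143
  B: 205/255 ≈ 0.803922 > 0.04045 → ((0.803922+0.055)/1.055)^2.4 ≈ 0.610496
R_lin = 0.208637, G_lin = 0.323143, B_lin = 0.610496
L = 0.2126×R + 0.7152×G + 0.0722×B
L = 0.2126×0.208637 + 0.7152×0.323143 + 0.0722×0.610496
L ≈ 0.319546


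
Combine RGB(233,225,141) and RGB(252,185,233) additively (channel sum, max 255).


Additive: each channel = min(255, C₁+C₂)
R: 233+252 = 485 → 255
G: 225+185 = 410 → 255
B: 141+233 = 374 → 255
= RGB(255, 255, 255)


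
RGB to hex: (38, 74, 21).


R = 38 → 26 (hex)
G = 74 → 4A (hex)
B = 21 → 15 (hex)
Hex = #264A15


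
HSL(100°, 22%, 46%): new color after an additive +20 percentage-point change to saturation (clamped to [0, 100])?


Original S = 22%
Adjustment = +20 percentage points
New S = 22 + (20) = 42
Clamp to [0, 100] → 42
= HSL(100°, 42%, 46%)


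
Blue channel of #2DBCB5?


Color: #2DBCB5
R = 2D = 45
G = BC = 188
B = B5 = 181
Blue = 181


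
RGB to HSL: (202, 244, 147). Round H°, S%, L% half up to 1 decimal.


Normalize: R'=202/255≈0.7922, G'=244/255≈0.9569, B'=147/255≈0.5765
Max=244/255, Min=147/255, Δ=Max-Min=97/255
L = (Max+Min)/2 = (244+147)/510 = 391/510 = 0.76666… → L = 76.7%
L > 0.5 → S = Δ/(2-Max-Min) = 97/(510-244-147) = 97/119 = 0.81512… → S = 81.5%
(the 1/255 factors cancel in S and H, so raw channel differences can be used)
Max is G' → H = 60 × ((B-R)/Δ + 2) = 60 × ((147-202)/97 + 2)
  -55/97 + 2 = -0.5670… + 2 = 1.4329…
  H = 60 × 1.4329… = 85.979…° → H = 86.0°
= HSL(86.0°, 81.5%, 76.7%)


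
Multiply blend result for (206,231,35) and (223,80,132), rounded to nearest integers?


Multiply: C = A×B/255, rounded to nearest integer
R: 206×223/255 = 45938/255 ≈ 180.149 → 180
G: 231×80/255 = 18480/255 ≈ 72.471 → 72
B: 35×132/255 = 4620/255 ≈ 18.118 → 18
= RGB(180, 72, 18)


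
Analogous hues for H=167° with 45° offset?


Base hue: 167°
Left analog: (167 - 45) mod 360 = 122°
Right analog: (167 + 45) mod 360 = 212°
Analogous hues = 122° and 212°


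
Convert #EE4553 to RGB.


EE → 238 (R)
45 → 69 (G)
53 → 83 (B)
= RGB(238, 69, 83)


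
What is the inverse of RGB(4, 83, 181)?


Invert: (255-R, 255-G, 255-B)
R: 255-4 = 251
G: 255-83 = 172
B: 255-181 = 74
= RGB(251, 172, 74)


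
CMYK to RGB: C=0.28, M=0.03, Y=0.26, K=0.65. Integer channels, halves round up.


R = 255 × (1-C) × (1-K) = 255 × 0.72 × 0.35 = 64.26 → 64
G = 255 × (1-M) × (1-K) = 255 × 0.97 × 0.35 = 86.5725 → 87
B = 255 × (1-Y) × (1-K) = 255 × 0.74 × 0.35 = 66.045 → 66
= RGB(64, 87, 66)


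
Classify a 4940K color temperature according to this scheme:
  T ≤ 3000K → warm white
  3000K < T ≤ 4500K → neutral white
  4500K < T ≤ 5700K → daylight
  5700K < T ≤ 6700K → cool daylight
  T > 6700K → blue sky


Temperature: 4940K
4500K < 4940K ≤ 5700K → daylight
Classification: daylight


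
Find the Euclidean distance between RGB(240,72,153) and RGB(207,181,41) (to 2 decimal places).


d = √[(R₁-R₂)² + (G₁-G₂)² + (B₁-B₂)²]
d = √[(240-207)² + (72-181)² + (153-41)²]
d = √[1089 + 11881 + 12544]
d = √25514
d ≈ 159.73


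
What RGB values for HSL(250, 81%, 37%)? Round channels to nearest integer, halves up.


H=250°, S=0.81, L=0.37
C = (1-|2L-1|)×S = (1-|-0.26|)×0.81 = 0.5994
H' = H/60 = 250/60 ≈ 4.1667; X = C×(1-|H' mod 2 - 1|) = 0.0999
m = L - C/2 = 0.37 - 0.2997 = 0.0703
Sector ⌊H'⌋ = 4 → (R',G',B') = (0.0999, 0.0, 0.5994)
RGB = ((R'+m)×255, (G'+m)×255, (B'+m)×255) = (43.401, 17.9265, 170.7735)
Round half up → RGB(43, 18, 171)


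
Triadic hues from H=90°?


Triadic: equally spaced at 120° intervals
H1 = 90°
H2 = (90 + 120) mod 360 = 210°
H3 = (90 + 240) mod 360 = 330°
Triadic = 90°, 210°, 330°


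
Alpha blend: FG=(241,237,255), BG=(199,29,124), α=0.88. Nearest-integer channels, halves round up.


C = α×F + (1-α)×B, with 1-α = 0.12
R: 0.88×241 + 0.12×199 = 212.08 + 23.88 = 235.96 → 236
G: 0.88×237 + 0.12×29 = 208.56 + 3.48 = 212.04 → 212
B: 0.88×255 + 0.12×124 = 224.40 + 14.88 = 239.28 → 239
= RGB(236, 212, 239)


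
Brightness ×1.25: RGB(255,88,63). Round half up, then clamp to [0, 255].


Multiply each channel by 1.25, round half up, clamp to [0, 255]
R: 255×1.25 = 318.75 → round → 319 → clamp → 255
G: 88×1.25 = 110
B: 63×1.25 = 78.75 → round → 79
= RGB(255, 110, 79)


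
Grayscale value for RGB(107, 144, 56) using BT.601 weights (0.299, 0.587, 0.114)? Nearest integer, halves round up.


Gray = 0.299×R + 0.587×G + 0.114×B
Gray = 0.299×107 + 0.587×144 + 0.114×56
Gray = 31.993 + 84.528 + 6.384
Gray = 122.905 → round half up → 123
Gray = 123


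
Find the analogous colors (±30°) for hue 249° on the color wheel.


Base hue: 249°
Left analog: (249 - 30) mod 360 = 219°
Right analog: (249 + 30) mod 360 = 279°
Analogous hues = 219° and 279°


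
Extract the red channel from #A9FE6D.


Color: #A9FE6D
R = A9 = 169
G = FE = 254
B = 6D = 109
Red = 169


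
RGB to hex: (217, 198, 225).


R = 217 → D9 (hex)
G = 198 → C6 (hex)
B = 225 → E1 (hex)
Hex = #D9C6E1


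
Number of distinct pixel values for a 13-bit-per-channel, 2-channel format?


Total bits = 13 bits/channel × 2 channels = 26 bits
Distinct pixel values = 2^26
= 67,108,864 pixel values


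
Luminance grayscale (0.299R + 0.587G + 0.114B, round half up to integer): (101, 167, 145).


Gray = 0.299×R + 0.587×G + 0.114×B
Gray = 0.299×101 + 0.587×167 + 0.114×145
Gray = 30.199 + 98.029 + 16.530
Gray = 144.758 → round half up → 145
Gray = 145
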